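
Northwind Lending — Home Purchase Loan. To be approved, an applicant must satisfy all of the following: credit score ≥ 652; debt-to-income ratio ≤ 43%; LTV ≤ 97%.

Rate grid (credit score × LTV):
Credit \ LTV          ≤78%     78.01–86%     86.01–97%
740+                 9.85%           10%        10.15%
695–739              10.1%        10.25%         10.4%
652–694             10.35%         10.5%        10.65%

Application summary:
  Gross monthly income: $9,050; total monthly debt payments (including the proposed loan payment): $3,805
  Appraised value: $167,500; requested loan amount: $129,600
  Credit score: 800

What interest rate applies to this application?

9.85%

Credit score 800 ≥ 652; Debt-to-income = 3,805/9,050 = 42% — meets 43% limit
LTV = 129,600/167,500 = 77.4% ≤ 97%
Score 800 is in the 740+ band; LTV 77.4% is in the ≤78% band → 9.85%.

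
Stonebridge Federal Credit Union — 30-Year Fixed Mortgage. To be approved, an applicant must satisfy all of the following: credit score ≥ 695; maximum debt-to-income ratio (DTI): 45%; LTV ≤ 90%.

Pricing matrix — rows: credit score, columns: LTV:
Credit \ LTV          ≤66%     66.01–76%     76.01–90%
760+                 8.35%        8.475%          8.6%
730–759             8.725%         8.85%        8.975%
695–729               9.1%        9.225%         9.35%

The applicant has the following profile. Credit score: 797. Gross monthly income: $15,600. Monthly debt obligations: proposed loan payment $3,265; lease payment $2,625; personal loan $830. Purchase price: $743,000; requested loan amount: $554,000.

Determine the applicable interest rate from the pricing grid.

Credit score 797 ≥ 695; Total monthly debts = (3,265 + 2,625 + 830) = 6,720. Debt-to-income = 6,720/15,600 = 43.1% — meets 45% limit
LTV = 554,000/743,000 = 74.6% ≤ 90%
Credit 797 → row 760+; LTV 74.6% → column 66.01–76%. Grid cell → 8.475%.

8.475%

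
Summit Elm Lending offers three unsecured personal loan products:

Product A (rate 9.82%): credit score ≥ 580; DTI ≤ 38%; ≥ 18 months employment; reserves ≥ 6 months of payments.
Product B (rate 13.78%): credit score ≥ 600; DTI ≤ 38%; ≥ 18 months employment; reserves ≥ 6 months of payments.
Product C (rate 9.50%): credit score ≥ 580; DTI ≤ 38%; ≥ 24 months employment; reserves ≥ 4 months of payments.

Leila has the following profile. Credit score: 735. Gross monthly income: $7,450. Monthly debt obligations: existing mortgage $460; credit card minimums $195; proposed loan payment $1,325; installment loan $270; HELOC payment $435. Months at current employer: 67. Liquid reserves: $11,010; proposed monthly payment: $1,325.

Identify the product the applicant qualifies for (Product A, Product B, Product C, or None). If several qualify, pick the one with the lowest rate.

Product C

Total debts = (460 + 195 + 1,325 + 270 + 435) = 2,685; DTI = 2,685/7,450 = 36%.
Reserves = 11,010/1,325 = 8.3 months.
Product A: score 735 ≥ 580; DTI 36% ≤ 38%; employment 67 ≥ 18 mo; reserves 8.3 ≥ 6 mo → qualifies.
Product B: score 735 ≥ 600; DTI 36% ≤ 38%; employment 67 ≥ 18 mo; reserves 8.3 ≥ 6 mo → qualifies.
Product C: score 735 ≥ 580; DTI 36% ≤ 38%; employment 67 ≥ 24 mo; reserves 8.3 ≥ 4 mo → qualifies.
Qualifying: Product A, Product B, Product C. Lowest rate is 9.50% → Product C.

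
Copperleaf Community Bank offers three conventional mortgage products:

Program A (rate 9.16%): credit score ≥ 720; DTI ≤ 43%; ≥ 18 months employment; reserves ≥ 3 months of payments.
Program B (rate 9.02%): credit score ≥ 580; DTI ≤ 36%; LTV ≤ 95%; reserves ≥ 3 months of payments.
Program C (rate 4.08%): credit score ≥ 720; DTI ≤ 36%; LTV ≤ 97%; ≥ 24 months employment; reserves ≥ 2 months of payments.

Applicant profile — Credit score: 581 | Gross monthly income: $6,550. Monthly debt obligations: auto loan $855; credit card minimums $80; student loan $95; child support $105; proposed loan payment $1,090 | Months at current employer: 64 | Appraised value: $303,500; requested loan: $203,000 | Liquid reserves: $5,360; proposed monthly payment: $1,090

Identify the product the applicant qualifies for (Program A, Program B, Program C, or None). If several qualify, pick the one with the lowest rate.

Program B

Total debts = (855 + 80 + 95 + 105 + 1,090) = 2,225; DTI = 2,225/6,550 = 34%.
LTV = 203,000/303,500 = 66.9%.
Reserves = 5,360/1,090 = 4.9 months.
Program A: score 581 < 720; DTI 34% ≤ 43%; employment 64 ≥ 18 mo; reserves 4.9 ≥ 3 mo → does not qualify.
Program B: score 581 ≥ 580; DTI 34% ≤ 36%; LTV 66.9% ≤ 95%; reserves 4.9 ≥ 3 mo → qualifies.
Program C: score 581 < 720; DTI 34% ≤ 36%; LTV 66.9% ≤ 97%; employment 64 ≥ 24 mo; reserves 4.9 ≥ 2 mo → does not qualify.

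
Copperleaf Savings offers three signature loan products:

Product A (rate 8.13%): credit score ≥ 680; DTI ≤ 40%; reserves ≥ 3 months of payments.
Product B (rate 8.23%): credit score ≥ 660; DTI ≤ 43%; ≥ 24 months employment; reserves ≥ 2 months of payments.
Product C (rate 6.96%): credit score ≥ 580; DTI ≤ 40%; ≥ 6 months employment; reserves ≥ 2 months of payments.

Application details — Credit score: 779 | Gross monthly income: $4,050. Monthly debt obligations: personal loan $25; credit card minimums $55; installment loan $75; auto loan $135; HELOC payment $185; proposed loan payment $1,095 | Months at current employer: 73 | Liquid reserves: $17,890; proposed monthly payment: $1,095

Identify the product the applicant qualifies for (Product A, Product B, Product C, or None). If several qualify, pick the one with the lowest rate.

Total debts = (25 + 55 + 75 + 135 + 185 + 1,095) = 1,570; DTI = 1,570/4,050 = 38.8%.
Reserves = 17,890/1,095 = 16.3 months.
Product A: score 779 ≥ 680; DTI 38.8% ≤ 40%; reserves 16.3 ≥ 3 mo → qualifies.
Product B: score 779 ≥ 660; DTI 38.8% ≤ 43%; employment 73 ≥ 24 mo; reserves 16.3 ≥ 2 mo → qualifies.
Product C: score 779 ≥ 580; DTI 38.8% ≤ 40%; employment 73 ≥ 6 mo; reserves 16.3 ≥ 2 mo → qualifies.
Qualifying: Product A, Product B, Product C. Lowest rate is 6.96% → Product C.

Product C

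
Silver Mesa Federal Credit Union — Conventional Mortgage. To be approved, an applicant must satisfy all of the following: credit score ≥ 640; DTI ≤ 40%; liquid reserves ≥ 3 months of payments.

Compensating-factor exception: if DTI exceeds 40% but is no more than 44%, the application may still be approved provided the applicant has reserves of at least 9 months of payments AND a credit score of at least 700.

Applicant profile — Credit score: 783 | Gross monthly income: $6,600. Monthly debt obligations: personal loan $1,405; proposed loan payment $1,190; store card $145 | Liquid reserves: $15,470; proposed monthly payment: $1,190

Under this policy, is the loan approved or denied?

Credit score 783 ≥ 640 (meets base)
Total debts = (1,405 + 1,190 + 145) = 2,740. DTI = 2,740/6,600 = 41.5% > 40% — standard DTI limit exceeded.
Reserves: 15,470 ÷ 1,190 = 13.0 months (meets 3-month minimum)
DTI 41.5% is within the 40%–44% exception band; checking compensating factors.
Reserves 13.0 ≥ 9 months; credit score 783 ≥ 700.
Both compensating conditions met → exception applies.

Approved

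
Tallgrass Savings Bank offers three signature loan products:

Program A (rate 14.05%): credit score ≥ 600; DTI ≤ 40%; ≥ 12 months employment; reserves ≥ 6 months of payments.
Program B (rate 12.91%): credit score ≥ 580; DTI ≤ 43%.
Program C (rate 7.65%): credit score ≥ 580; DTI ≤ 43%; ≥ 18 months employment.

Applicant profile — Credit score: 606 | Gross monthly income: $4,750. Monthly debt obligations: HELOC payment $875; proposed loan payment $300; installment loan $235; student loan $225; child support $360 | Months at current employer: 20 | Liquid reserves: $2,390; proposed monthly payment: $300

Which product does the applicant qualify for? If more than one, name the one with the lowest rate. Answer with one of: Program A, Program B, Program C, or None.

Total debts = (875 + 300 + 235 + 225 + 360) = 1,995; DTI = 1,995/4,750 = 42%.
Reserves = 2,390/300 = 8.0 months.
Program A: score 606 ≥ 600; DTI 42% > 40%; employment 20 ≥ 12 mo; reserves 8.0 ≥ 6 mo → does not qualify.
Program B: score 606 ≥ 580; DTI 42% ≤ 43% → qualifies.
Program C: score 606 ≥ 580; DTI 42% ≤ 43%; employment 20 ≥ 18 mo → qualifies.
Qualifying: Program B, Program C. Lowest rate is 7.65% → Program C.

Program C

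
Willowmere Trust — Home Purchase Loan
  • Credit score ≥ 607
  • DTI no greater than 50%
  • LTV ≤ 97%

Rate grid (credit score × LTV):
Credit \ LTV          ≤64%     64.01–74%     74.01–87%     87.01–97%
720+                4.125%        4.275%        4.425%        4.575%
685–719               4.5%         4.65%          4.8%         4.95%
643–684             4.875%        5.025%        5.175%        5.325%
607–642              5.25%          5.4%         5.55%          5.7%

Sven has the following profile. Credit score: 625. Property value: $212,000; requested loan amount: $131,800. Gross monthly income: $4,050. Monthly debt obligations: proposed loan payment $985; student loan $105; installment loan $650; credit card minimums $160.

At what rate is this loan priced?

5.25%

Credit score 625 ≥ 607; Total monthly debts = (985 + 105 + 650 + 160) = 1,900. Debt-to-income = 1,900/4,050 = 46.9% — meets 50% limit
Loan-to-value = 131,800/212,000 = 62.2% — pass (97% max)
Score 625 is in the 607–642 band; LTV 62.2% is in the ≤64% band → 5.25%.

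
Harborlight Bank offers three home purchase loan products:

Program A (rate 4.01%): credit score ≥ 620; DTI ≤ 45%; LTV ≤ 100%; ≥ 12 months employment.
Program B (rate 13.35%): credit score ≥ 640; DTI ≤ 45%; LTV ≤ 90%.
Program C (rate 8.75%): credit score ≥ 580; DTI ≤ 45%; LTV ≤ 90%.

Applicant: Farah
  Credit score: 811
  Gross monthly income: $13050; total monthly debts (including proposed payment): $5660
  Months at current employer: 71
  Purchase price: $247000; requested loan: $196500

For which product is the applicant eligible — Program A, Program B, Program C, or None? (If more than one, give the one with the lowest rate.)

DTI = 5,660/13,050 = 43.4%.
LTV = 196,500/247,000 = 79.6%.
Program A: score 811 ≥ 620; DTI 43.4% ≤ 45%; LTV 79.6% ≤ 100%; employment 71 ≥ 12 mo → qualifies.
Program B: score 811 ≥ 640; DTI 43.4% ≤ 45%; LTV 79.6% ≤ 90% → qualifies.
Program C: score 811 ≥ 580; DTI 43.4% ≤ 45%; LTV 79.6% ≤ 90% → qualifies.
Qualifying: Program A, Program B, Program C. Lowest rate is 4.01% → Program A.

Program A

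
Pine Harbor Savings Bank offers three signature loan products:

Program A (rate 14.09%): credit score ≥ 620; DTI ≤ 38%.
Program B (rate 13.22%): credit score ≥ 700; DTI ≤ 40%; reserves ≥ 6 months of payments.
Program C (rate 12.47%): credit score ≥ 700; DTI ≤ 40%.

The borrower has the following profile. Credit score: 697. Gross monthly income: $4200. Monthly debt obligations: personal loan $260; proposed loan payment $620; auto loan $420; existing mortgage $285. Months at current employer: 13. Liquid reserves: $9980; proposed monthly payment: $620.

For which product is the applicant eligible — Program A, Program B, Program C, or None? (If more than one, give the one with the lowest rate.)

Program A

Total debts = (260 + 620 + 420 + 285) = 1,585; DTI = 1,585/4,200 = 37.7%.
Reserves = 9,980/620 = 16.1 months.
Program A: score 697 ≥ 620; DTI 37.7% ≤ 38% → qualifies.
Program B: score 697 < 700; DTI 37.7% ≤ 40%; reserves 16.1 ≥ 6 mo → does not qualify.
Program C: score 697 < 700; DTI 37.7% ≤ 40% → does not qualify.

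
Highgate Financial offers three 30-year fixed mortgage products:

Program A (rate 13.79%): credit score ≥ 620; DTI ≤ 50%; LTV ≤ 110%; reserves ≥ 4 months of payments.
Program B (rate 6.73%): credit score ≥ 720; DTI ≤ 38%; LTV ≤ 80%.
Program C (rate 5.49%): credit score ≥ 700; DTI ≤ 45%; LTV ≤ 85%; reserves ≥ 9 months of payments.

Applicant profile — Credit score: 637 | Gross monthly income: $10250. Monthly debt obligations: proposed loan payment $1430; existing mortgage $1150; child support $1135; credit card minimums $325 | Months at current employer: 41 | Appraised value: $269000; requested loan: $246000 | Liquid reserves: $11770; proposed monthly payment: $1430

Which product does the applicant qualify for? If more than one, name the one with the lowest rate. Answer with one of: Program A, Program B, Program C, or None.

Program A

Total debts = (1,430 + 1,150 + 1,135 + 325) = 4,040; DTI = 4,040/10,250 = 39.4%.
LTV = 246,000/269,000 = 91.4%.
Reserves = 11,770/1,430 = 8.2 months.
Program A: score 637 ≥ 620; DTI 39.4% ≤ 50%; LTV 91.4% ≤ 110%; reserves 8.2 ≥ 4 mo → qualifies.
Program B: score 637 < 720; DTI 39.4% > 38%; LTV 91.4% > 80% → does not qualify.
Program C: score 637 < 700; DTI 39.4% ≤ 45%; LTV 91.4% > 85%; reserves 8.2 < 9 mo → does not qualify.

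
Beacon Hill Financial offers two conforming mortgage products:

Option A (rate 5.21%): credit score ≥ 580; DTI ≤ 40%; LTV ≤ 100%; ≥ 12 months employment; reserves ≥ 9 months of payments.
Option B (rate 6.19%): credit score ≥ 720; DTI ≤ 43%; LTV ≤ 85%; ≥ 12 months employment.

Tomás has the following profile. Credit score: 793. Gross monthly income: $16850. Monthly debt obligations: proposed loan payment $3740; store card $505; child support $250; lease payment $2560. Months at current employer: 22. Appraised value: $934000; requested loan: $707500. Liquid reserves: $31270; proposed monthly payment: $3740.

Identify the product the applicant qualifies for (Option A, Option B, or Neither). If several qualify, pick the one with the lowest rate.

Option B

Total debts = (3,740 + 505 + 250 + 2,560) = 7,055; DTI = 7,055/16,850 = 41.9%.
LTV = 707,500/934,000 = 75.7%.
Reserves = 31,270/3,740 = 8.4 months.
Option A: score 793 ≥ 580; DTI 41.9% > 40%; LTV 75.7% ≤ 100%; employment 22 ≥ 12 mo; reserves 8.4 < 9 mo → does not qualify.
Option B: score 793 ≥ 720; DTI 41.9% ≤ 43%; LTV 75.7% ≤ 85%; employment 22 ≥ 12 mo → qualifies.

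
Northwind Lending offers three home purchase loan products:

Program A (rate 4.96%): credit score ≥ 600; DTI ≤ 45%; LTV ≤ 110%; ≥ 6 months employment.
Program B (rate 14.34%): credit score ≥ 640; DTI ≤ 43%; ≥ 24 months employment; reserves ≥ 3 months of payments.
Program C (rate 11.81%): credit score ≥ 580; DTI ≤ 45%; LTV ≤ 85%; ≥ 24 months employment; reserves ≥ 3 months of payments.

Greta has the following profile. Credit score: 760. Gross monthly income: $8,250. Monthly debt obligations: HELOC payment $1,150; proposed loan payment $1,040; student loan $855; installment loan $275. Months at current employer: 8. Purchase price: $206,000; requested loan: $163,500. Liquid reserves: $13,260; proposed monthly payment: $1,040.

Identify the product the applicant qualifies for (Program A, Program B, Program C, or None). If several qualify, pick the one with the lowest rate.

Total debts = (1,150 + 1,040 + 855 + 275) = 3,320; DTI = 3,320/8,250 = 40.2%.
LTV = 163,500/206,000 = 79.4%.
Reserves = 13,260/1,040 = 12.8 months.
Program A: score 760 ≥ 600; DTI 40.2% ≤ 45%; LTV 79.4% ≤ 110%; employment 8 ≥ 6 mo → qualifies.
Program B: score 760 ≥ 640; DTI 40.2% ≤ 43%; employment 8 < 24 mo; reserves 12.8 ≥ 3 mo → does not qualify.
Program C: score 760 ≥ 580; DTI 40.2% ≤ 45%; LTV 79.4% ≤ 85%; employment 8 < 24 mo; reserves 12.8 ≥ 3 mo → does not qualify.

Program A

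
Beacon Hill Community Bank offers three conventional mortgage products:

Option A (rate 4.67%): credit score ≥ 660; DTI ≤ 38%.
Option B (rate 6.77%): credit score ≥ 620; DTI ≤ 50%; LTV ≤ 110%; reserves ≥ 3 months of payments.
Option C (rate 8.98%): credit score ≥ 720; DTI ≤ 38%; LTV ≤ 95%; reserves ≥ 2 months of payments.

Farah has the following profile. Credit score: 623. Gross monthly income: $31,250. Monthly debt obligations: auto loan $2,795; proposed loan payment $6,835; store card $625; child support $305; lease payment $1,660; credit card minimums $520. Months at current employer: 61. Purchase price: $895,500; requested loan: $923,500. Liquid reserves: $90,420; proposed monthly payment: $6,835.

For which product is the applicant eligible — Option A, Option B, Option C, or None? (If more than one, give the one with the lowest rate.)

Option B

Total debts = (2,795 + 6,835 + 625 + 305 + 1,660 + 520) = 12,740; DTI = 12,740/31,250 = 40.8%.
LTV = 923,500/895,500 = 103.1%.
Reserves = 90,420/6,835 = 13.2 months.
Option A: score 623 < 660; DTI 40.8% > 38% → does not qualify.
Option B: score 623 ≥ 620; DTI 40.8% ≤ 50%; LTV 103.1% ≤ 110%; reserves 13.2 ≥ 3 mo → qualifies.
Option C: score 623 < 720; DTI 40.8% > 38%; LTV 103.1% > 95%; reserves 13.2 ≥ 2 mo → does not qualify.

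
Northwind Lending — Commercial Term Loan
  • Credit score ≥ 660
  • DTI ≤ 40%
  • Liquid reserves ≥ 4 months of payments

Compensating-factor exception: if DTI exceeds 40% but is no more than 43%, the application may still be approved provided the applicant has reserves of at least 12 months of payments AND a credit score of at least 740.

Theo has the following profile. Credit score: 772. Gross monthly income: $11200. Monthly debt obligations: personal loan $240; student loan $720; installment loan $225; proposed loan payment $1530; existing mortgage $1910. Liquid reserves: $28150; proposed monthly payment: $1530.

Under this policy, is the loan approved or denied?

Approved

Credit score 772 ≥ 660 (meets base)
Total debts = (240 + 720 + 225 + 1,530 + 1,910) = 4,625. DTI: 4,625 ÷ 11,200 = 41.3%, over the 40% base limit.
Liquid reserves cover 28,150/1,530 = 18.4 months — ≥ 4 required
41.3% falls in the override range (40%–43%), so the compensating-factor test applies.
Reserves 18.4 ≥ 12 months; credit score 772 ≥ 740.
Both compensating conditions met → exception applies.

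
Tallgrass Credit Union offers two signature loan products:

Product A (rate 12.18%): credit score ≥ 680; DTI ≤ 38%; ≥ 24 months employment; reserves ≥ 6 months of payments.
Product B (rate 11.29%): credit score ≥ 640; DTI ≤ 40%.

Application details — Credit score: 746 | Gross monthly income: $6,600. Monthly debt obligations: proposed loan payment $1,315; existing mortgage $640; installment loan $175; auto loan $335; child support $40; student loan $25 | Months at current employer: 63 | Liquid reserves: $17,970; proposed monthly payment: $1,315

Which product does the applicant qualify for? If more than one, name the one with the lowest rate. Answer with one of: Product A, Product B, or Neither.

Total debts = (1,315 + 640 + 175 + 335 + 40 + 25) = 2,530; DTI = 2,530/6,600 = 38.3%.
Reserves = 17,970/1,315 = 13.7 months.
Product A: score 746 ≥ 680; DTI 38.3% > 38%; employment 63 ≥ 24 mo; reserves 13.7 ≥ 6 mo → does not qualify.
Product B: score 746 ≥ 640; DTI 38.3% ≤ 40% → qualifies.

Product B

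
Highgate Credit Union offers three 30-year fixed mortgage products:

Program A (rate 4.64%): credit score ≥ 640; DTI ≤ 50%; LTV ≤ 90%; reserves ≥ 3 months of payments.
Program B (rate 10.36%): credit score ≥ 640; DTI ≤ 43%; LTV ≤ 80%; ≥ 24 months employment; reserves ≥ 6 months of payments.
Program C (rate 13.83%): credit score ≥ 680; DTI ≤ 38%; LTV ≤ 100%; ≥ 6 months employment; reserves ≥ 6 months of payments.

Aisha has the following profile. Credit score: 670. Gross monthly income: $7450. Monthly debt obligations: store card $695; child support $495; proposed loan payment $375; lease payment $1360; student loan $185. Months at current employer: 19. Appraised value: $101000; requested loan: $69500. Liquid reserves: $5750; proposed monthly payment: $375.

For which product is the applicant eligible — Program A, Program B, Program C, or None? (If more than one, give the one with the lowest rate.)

Program A

Total debts = (695 + 495 + 375 + 1,360 + 185) = 3,110; DTI = 3,110/7,450 = 41.7%.
LTV = 69,500/101,000 = 68.8%.
Reserves = 5,750/375 = 15.3 months.
Program A: score 670 ≥ 640; DTI 41.7% ≤ 50%; LTV 68.8% ≤ 90%; reserves 15.3 ≥ 3 mo → qualifies.
Program B: score 670 ≥ 640; DTI 41.7% ≤ 43%; LTV 68.8% ≤ 80%; employment 19 < 24 mo; reserves 15.3 ≥ 6 mo → does not qualify.
Program C: score 670 < 680; DTI 41.7% > 38%; LTV 68.8% ≤ 100%; employment 19 ≥ 6 mo; reserves 15.3 ≥ 6 mo → does not qualify.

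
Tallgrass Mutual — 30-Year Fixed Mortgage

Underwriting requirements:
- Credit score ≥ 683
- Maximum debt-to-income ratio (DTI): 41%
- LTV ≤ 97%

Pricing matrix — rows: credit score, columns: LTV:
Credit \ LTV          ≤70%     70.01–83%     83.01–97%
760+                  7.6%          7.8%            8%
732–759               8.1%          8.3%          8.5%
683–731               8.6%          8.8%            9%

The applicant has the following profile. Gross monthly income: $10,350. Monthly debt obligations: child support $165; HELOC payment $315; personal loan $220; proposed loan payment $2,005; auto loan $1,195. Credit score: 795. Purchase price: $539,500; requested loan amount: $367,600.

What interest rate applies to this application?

Credit score 795 ≥ 683; Total monthly debts = (165 + 315 + 220 + 2,005 + 1,195) = 3,900. DTI: 3,900 ÷ 10,350 = 37.7%, within the 41% cap
LTV: 367,600 ÷ 539,500 = 68.1%, within 97% cap
Score 795 is in the 760+ band; LTV 68.1% is in the ≤70% band → 7.6%.

7.6%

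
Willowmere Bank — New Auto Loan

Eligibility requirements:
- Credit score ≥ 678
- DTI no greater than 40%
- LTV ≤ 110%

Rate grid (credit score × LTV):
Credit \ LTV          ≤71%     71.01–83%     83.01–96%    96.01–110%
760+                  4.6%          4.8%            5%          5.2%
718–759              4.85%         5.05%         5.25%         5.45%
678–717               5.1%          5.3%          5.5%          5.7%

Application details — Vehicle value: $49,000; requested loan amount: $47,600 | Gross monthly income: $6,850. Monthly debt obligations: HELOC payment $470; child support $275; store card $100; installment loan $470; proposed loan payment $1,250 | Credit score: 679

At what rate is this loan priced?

Credit score 679 ≥ 678; Total monthly debts = (470 + 275 + 100 + 470 + 1,250) = 2,565. DTI = 2,565/6,850 = 37.4% ≤ 40%
Loan-to-value = 47,600/49,000 = 97.1% — pass (110% max)
Score 679 is in the 678–717 band; LTV 97.1% is in the 96.01–110% band → 5.7%.

5.7%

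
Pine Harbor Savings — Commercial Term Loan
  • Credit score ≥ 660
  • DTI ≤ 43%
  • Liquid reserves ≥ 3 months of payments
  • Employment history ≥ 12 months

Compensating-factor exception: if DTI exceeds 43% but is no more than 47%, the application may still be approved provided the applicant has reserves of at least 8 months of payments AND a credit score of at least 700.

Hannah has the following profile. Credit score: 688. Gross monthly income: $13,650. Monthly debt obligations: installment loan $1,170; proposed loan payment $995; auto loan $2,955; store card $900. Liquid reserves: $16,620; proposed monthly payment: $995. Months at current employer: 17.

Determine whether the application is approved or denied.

Denied

Credit score 688 ≥ 660 (meets base)
Total debts = (1,170 + 995 + 2,955 + 900) = 6,020. DTI = 6,020/13,650 = 44.1% > 43% — standard DTI limit exceeded.
Reserves: 16,620 ÷ 995 = 16.7 months (meets 3-month minimum)
Employment 17 ≥ 12 months
44.1% falls in the override range (43%–47%), so the compensating-factor test applies.
Reserves 16.7 ≥ 8 months; credit score 688 < 700.
Override conditions not both satisfied; exception does not apply.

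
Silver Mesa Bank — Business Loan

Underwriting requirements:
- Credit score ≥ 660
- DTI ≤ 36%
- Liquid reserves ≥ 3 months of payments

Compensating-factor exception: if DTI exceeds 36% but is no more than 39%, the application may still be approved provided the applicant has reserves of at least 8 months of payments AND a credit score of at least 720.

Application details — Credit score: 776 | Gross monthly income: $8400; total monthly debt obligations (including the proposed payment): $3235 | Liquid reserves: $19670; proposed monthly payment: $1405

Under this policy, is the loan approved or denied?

Credit score 776 ≥ 660 (meets base)
DTI = 3,235/8,400 = 38.5% > 36% — standard DTI limit exceeded.
Reserves: 19,670 ÷ 1,405 = 14.0 months (meets 3-month minimum)
38.5% falls in the override range (36%–39%), so the compensating-factor test applies.
Override check — reserves: 14.0 mo (ok); score: 776 (ok).
Both compensating conditions met → exception applies.

Approved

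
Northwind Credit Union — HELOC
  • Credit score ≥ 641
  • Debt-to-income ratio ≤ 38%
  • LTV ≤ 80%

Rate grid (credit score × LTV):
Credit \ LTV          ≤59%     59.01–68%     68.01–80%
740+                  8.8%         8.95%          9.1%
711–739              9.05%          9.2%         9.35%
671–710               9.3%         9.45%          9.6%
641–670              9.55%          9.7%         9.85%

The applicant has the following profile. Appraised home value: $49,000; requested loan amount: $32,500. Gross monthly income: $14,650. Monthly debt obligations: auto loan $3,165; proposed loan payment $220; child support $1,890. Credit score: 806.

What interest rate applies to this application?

8.95%

Credit score 806 ≥ 641; Total monthly debts = (3,165 + 220 + 1,890) = 5,275. Debt-to-income = 5,275/14,650 = 36% — meets 38% limit
LTV: 32,500 ÷ 49,000 = 66.3%, within 80% cap
Row: 806 falls in 740+. Column: 66.3% falls in 59.01–68%. Rate = 8.95%.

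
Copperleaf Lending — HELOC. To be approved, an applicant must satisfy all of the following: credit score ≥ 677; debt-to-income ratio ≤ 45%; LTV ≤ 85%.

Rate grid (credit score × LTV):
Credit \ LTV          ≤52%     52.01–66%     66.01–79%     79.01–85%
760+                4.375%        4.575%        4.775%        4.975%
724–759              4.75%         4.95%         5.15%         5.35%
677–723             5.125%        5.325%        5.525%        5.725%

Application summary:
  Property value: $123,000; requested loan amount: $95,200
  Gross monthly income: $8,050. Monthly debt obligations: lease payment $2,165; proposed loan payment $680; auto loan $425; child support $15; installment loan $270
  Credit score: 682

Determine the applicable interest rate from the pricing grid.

5.525%

Credit score 682 ≥ 677; Total monthly debts = (2,165 + 680 + 425 + 15 + 270) = 3,555. Debt-to-income = 3,555/8,050 = 44.2% — meets 45% limit
Loan-to-value = 95,200/123,000 = 77.4% — pass (85% max)
Row: 682 falls in 677–723. Column: 77.4% falls in 66.01–79%. Rate = 5.525%.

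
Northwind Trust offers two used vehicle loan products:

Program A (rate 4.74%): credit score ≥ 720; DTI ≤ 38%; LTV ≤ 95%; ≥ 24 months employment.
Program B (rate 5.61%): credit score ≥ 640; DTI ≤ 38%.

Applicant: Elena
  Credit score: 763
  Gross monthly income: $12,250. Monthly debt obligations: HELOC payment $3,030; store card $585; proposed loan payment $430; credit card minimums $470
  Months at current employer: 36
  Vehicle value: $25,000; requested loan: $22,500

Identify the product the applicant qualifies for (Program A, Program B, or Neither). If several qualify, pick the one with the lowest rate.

Program A

Total debts = (3,030 + 585 + 430 + 470) = 4,515; DTI = 4,515/12,250 = 36.9%.
LTV = 22,500/25,000 = 90%.
Program A: score 763 ≥ 720; DTI 36.9% ≤ 38%; LTV 90% ≤ 95%; employment 36 ≥ 24 mo → qualifies.
Program B: score 763 ≥ 640; DTI 36.9% ≤ 38% → qualifies.
Qualifying: Program A, Program B. Lowest rate is 4.74% → Program A.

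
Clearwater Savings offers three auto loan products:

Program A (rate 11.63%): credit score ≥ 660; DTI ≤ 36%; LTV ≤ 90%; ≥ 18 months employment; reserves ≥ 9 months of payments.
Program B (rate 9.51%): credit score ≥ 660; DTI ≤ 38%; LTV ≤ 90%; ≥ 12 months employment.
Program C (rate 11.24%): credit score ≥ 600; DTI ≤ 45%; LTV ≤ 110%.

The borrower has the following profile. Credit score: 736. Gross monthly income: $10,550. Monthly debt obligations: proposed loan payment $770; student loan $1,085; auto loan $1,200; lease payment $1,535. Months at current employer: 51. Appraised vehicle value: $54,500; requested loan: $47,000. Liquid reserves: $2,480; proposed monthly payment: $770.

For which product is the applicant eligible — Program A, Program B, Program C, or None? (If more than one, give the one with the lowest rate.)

Program C

Total debts = (770 + 1,085 + 1,200 + 1,535) = 4,590; DTI = 4,590/10,550 = 43.5%.
LTV = 47,000/54,500 = 86.2%.
Reserves = 2,480/770 = 3.2 months.
Program A: score 736 ≥ 660; DTI 43.5% > 36%; LTV 86.2% ≤ 90%; employment 51 ≥ 18 mo; reserves 3.2 < 9 mo → does not qualify.
Program B: score 736 ≥ 660; DTI 43.5% > 38%; LTV 86.2% ≤ 90%; employment 51 ≥ 12 mo → does not qualify.
Program C: score 736 ≥ 600; DTI 43.5% ≤ 45%; LTV 86.2% ≤ 110% → qualifies.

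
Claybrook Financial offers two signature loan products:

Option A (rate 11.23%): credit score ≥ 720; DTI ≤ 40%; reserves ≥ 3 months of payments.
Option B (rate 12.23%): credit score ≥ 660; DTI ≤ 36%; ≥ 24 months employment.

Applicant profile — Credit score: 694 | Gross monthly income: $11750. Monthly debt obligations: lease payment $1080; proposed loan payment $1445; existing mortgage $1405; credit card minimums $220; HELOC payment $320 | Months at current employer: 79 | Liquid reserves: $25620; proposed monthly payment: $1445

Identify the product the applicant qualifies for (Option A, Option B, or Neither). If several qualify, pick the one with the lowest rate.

Neither

Total debts = (1,080 + 1,445 + 1,405 + 220 + 320) = 4,470; DTI = 4,470/11,750 = 38%.
Reserves = 25,620/1,445 = 17.7 months.
Option A: score 694 < 720; DTI 38% ≤ 40%; reserves 17.7 ≥ 3 mo → does not qualify.
Option B: score 694 ≥ 660; DTI 38% > 36%; employment 79 ≥ 24 mo → does not qualify.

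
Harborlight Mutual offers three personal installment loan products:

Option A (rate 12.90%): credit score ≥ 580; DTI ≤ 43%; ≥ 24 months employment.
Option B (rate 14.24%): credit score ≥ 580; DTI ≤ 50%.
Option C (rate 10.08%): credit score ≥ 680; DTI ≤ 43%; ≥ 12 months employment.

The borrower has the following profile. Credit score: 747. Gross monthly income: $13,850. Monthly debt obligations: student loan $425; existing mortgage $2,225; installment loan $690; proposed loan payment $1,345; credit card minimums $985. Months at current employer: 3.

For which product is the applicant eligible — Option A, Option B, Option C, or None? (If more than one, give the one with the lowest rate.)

Total debts = (425 + 2,225 + 690 + 1,345 + 985) = 5,670; DTI = 5,670/13,850 = 40.9%.
Option A: score 747 ≥ 580; DTI 40.9% ≤ 43%; employment 3 < 24 mo → does not qualify.
Option B: score 747 ≥ 580; DTI 40.9% ≤ 50% → qualifies.
Option C: score 747 ≥ 680; DTI 40.9% ≤ 43%; employment 3 < 12 mo → does not qualify.

Option B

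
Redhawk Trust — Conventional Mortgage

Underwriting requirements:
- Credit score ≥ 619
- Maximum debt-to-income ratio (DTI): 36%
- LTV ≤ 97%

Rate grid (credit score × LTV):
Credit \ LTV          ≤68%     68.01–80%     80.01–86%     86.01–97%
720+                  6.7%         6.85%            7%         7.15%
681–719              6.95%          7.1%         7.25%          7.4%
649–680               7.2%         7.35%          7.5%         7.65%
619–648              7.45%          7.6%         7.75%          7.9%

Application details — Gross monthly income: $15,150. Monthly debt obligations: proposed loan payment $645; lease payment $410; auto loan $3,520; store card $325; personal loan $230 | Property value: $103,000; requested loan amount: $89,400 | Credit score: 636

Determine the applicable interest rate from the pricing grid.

7.9%

Credit score 636 ≥ 619; Total monthly debts = (645 + 410 + 3,520 + 325 + 230) = 5,130. Debt-to-income = 5,130/15,150 = 33.9% — meets 36% limit
LTV: 89,400 ÷ 103,000 = 86.8%, within 97% cap
Row: 636 falls in 619–648. Column: 86.8% falls in 86.01–97%. Rate = 7.9%.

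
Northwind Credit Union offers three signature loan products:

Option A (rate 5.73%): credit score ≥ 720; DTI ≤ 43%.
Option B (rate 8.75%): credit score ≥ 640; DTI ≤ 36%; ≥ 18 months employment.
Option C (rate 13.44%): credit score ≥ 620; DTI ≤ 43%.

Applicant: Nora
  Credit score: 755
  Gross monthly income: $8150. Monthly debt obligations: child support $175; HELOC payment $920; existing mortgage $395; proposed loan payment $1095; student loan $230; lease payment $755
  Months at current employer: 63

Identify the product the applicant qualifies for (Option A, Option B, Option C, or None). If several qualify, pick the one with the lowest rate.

Total debts = (175 + 920 + 395 + 1,095 + 230 + 755) = 3,570; DTI = 3,570/8,150 = 43.8%.
Option A: score 755 ≥ 720; DTI 43.8% > 43% → does not qualify.
Option B: score 755 ≥ 640; DTI 43.8% > 36%; employment 63 ≥ 18 mo → does not qualify.
Option C: score 755 ≥ 620; DTI 43.8% > 43% → does not qualify.

None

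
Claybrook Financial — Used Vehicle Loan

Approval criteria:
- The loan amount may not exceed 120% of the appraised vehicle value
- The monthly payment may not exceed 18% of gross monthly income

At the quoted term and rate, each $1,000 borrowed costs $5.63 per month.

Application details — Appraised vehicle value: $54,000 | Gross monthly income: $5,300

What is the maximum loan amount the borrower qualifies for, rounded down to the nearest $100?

$64,800

Payment cap: 18% × $5,300 = $954/month.
At $5.63 per $1,000, that supports 954/5.63 × 1,000 ≈ $169,449 → $169,400.
LTV cap: 120% × $54,000 = $64,800 → $64,800.
Binding constraint: loan-to-value.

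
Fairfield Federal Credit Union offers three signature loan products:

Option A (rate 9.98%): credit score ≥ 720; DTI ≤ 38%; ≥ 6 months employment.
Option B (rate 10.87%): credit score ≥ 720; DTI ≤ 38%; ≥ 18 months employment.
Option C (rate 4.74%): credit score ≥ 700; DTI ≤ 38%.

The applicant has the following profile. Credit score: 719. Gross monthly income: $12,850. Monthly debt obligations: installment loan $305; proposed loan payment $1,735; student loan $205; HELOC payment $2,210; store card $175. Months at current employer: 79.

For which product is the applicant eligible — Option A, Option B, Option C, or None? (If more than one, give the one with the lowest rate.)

Total debts = (305 + 1,735 + 205 + 2,210 + 175) = 4,630; DTI = 4,630/12,850 = 36%.
Option A: score 719 < 720; DTI 36% ≤ 38%; employment 79 ≥ 6 mo → does not qualify.
Option B: score 719 < 720; DTI 36% ≤ 38%; employment 79 ≥ 18 mo → does not qualify.
Option C: score 719 ≥ 700; DTI 36% ≤ 38% → qualifies.

Option C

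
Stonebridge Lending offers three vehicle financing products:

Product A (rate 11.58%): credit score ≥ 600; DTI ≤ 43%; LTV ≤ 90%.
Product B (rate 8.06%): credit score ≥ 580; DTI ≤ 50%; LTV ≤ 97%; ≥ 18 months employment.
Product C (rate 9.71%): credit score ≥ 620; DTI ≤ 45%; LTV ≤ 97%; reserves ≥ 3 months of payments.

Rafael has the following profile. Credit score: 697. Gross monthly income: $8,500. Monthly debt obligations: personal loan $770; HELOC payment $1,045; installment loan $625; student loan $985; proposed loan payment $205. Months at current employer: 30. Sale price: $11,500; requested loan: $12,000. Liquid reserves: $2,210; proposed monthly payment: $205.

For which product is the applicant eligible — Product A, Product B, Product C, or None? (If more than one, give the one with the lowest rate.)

Total debts = (770 + 1,045 + 625 + 985 + 205) = 3,630; DTI = 3,630/8,500 = 42.7%.
LTV = 12,000/11,500 = 104.3%.
Reserves = 2,210/205 = 10.8 months.
Product A: score 697 ≥ 600; DTI 42.7% ≤ 43%; LTV 104.3% > 90% → does not qualify.
Product B: score 697 ≥ 580; DTI 42.7% ≤ 50%; LTV 104.3% > 97%; employment 30 ≥ 18 mo → does not qualify.
Product C: score 697 ≥ 620; DTI 42.7% ≤ 45%; LTV 104.3% > 97%; reserves 10.8 ≥ 3 mo → does not qualify.

None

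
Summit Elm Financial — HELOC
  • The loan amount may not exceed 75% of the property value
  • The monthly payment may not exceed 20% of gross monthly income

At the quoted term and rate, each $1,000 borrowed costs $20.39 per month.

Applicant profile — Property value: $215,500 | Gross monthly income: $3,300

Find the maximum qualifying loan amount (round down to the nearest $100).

$32,300

Payment cap: 20% × $3,300 = $660/month.
At $20.39 per $1,000, that supports 660/20.39 × 1,000 ≈ $32,368 → $32,300.
LTV cap: 75% × $215,500 = $161,625 → $161,600.
Binding constraint: payment-to-income.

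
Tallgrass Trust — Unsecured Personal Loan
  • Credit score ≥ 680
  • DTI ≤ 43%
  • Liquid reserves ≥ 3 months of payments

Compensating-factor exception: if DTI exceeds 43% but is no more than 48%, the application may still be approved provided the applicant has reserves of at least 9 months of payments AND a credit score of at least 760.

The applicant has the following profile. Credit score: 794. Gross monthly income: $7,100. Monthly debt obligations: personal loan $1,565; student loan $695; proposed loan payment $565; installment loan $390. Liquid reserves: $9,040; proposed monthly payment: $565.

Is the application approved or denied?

Approved

Credit score 794 ≥ 680 (meets base)
Total debts = (1,565 + 695 + 565 + 390) = 3,215. DTI = 3,215/7,100 = 45.3% > 43% — standard DTI limit exceeded.
Reserves: 9,040 ÷ 565 = 16.0 months (meets 3-month minimum)
45.3% falls in the override range (43%–48%), so the compensating-factor test applies.
Reserves 16.0 ≥ 9 months; credit score 794 ≥ 760.
Both override conditions satisfied; DTI exception granted.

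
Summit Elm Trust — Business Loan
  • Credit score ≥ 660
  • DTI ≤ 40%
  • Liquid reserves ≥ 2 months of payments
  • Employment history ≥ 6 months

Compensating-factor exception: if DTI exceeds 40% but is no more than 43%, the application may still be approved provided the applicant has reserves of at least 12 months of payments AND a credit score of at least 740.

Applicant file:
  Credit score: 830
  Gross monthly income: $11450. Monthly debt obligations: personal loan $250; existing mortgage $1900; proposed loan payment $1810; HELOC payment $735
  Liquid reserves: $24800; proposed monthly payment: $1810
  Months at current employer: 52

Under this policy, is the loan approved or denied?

Credit score 830 ≥ 660 (meets base)
Total debts = (250 + 1,900 + 1,810 + 735) = 4,695. DTI: 4,695 ÷ 11,450 = 41%, over the 40% base limit.
Reserves: 24,800 ÷ 1,810 = 13.7 months (meets 2-month minimum)
Employment 52 ≥ 6 months
41% falls in the override range (40%–43%), so the compensating-factor test applies.
Reserves 13.7 ≥ 12 months; credit score 830 ≥ 740.
Both override conditions satisfied; DTI exception granted.

Approved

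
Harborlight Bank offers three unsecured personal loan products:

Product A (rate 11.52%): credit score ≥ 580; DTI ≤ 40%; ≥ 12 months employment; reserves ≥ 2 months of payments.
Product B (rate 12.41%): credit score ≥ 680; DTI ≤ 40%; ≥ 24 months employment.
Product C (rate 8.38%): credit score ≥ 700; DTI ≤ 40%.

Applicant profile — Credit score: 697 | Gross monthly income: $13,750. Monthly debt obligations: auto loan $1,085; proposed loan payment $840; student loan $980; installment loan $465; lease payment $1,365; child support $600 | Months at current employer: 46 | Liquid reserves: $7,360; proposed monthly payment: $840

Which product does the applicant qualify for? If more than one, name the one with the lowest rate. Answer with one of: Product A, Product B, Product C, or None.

Product A

Total debts = (1,085 + 840 + 980 + 465 + 1,365 + 600) = 5,335; DTI = 5,335/13,750 = 38.8%.
Reserves = 7,360/840 = 8.8 months.
Product A: score 697 ≥ 580; DTI 38.8% ≤ 40%; employment 46 ≥ 12 mo; reserves 8.8 ≥ 2 mo → qualifies.
Product B: score 697 ≥ 680; DTI 38.8% ≤ 40%; employment 46 ≥ 24 mo → qualifies.
Product C: score 697 < 700; DTI 38.8% ≤ 40% → does not qualify.
Qualifying: Product A, Product B. Lowest rate is 11.52% → Product A.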